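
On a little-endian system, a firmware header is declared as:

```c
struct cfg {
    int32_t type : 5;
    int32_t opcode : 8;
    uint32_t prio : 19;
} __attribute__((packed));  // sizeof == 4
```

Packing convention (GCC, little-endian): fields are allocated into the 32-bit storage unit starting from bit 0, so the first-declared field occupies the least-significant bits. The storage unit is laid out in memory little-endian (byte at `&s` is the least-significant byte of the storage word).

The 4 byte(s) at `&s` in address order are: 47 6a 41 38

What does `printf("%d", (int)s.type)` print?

[0]=0x47 [1]=0x6a [2]=0x41 [3]=0x38 (little-endian) → word 0x38416a47
type [0+:5] = (word>>0) & 0x1f = 7  ←
opcode [5+:8] = (word>>5) & 0xff = 82
prio [13+:19] = (word>>13) & 0x7ffff = 115211
type signed 5b, MSB=0: value = 7

7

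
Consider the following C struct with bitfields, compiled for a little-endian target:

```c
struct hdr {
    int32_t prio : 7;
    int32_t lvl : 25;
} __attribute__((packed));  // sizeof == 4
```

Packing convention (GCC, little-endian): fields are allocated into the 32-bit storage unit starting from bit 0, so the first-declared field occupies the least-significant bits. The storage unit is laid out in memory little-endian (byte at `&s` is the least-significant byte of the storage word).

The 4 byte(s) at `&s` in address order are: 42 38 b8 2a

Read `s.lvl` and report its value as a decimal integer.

[0]=0x42 [1]=0x38 [2]=0xb8 [3]=0x2a (little-endian) → word 0x2ab83842
prio:7 @ bit 0 → (0x2ab83842>>0)&0x7f = 0x42
lvl:25 @ bit 7 → (0x2ab83842>>7)&0x1ffffff = 0x557070  ←
lvl signed 25b, MSB=0: value = 5599344

5599344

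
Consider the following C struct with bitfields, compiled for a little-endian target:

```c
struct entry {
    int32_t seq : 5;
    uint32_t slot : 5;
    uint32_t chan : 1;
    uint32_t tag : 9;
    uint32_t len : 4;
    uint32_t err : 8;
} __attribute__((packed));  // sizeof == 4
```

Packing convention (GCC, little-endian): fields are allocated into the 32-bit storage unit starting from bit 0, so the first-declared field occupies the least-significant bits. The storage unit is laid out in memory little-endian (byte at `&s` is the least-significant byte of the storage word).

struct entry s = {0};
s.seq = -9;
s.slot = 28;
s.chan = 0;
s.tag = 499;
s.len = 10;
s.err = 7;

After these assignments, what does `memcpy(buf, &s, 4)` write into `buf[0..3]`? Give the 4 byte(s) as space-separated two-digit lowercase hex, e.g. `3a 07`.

97 9b af 07

seq (5b) val=-9 bits=0x17 at bit 0: 0x00000017
slot (5b) val=28 bits=0x1c at bit 5: 0x00000397
chan (1b) val=0 bits=0x0 at bit 10: 0x00000397
tag (9b) val=499 bits=0x1f3 at bit 11: 0x000f9b97
len (4b) val=10 bits=0xa at bit 20: 0x00af9b97
err (8b) val=7 bits=0x7 at bit 24: 0x07af9b97
word = 0x07af9b97 → little-endian bytes:
  [0]=0x97  [1]=0x9b  [2]=0xaf  [3]=0x07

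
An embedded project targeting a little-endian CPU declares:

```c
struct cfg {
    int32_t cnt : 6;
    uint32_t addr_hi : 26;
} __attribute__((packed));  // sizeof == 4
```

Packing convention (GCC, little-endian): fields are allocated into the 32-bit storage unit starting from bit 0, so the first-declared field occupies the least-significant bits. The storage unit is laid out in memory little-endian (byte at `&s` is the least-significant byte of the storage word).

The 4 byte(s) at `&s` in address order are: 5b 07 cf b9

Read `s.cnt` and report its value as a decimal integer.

[0]=0x5b [1]=0x07 [2]=0xcf [3]=0xb9 (little-endian) → word 0xb9cf075b
cnt [0+:6] = (word>>0) & 0x3f = 27  ←
addr_hi [6+:26] = (word>>6) & 0x3ffffff = 48708637
cnt signed 6b, MSB=0: value = 27

27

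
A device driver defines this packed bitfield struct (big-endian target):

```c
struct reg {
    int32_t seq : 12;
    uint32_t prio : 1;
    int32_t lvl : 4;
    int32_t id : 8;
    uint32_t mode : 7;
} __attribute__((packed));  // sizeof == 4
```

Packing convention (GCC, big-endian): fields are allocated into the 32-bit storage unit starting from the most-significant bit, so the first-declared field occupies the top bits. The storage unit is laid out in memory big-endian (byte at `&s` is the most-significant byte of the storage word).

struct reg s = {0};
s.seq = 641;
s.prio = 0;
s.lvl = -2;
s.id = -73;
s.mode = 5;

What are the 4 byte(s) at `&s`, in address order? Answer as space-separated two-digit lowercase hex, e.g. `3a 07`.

28 17 5b 85

seq (12b) val=641 bits=0x281 at bit 20: 0x28100000
prio (1b) val=0 bits=0x0 at bit 19: 0x28100000
lvl (4b) val=-2 bits=0xe at bit 15: 0x28170000
id (8b) val=-73 bits=0xb7 at bit 7: 0x28175b80
mode (7b) val=5 bits=0x5 at bit 0: 0x28175b85
word = 0x28175b85 → big-endian bytes:
  [0]=0x28  [1]=0x17  [2]=0x5b  [3]=0x85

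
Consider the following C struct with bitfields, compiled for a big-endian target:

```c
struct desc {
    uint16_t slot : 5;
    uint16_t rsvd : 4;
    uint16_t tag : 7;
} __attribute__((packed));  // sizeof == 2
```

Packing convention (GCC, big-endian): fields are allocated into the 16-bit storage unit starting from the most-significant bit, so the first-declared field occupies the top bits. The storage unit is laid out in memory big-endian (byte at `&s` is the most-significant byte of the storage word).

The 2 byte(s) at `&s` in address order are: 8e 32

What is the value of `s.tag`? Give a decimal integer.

50

[0]=0x8e [1]=0x32 (big-endian) → word 0x8e32
slot:5 @ bit 11 → (0x8e32>>11)&0x1f = 0x11
rsvd:4 @ bit 7 → (0x8e32>>7)&0xf = 0xc
tag:7 @ bit 0 → (0x8e32>>0)&0x7f = 0x32  ←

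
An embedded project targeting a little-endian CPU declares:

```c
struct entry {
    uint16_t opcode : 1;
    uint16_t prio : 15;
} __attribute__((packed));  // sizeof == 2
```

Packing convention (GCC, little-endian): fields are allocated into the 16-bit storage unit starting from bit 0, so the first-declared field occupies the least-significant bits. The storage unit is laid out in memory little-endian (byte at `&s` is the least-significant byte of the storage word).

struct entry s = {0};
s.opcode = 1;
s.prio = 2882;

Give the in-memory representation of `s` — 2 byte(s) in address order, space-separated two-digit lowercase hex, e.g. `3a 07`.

85 16

[0+:1] opcode=1 & 0x1 = 0x1; word=0x0001
[1+:15] prio=2882 & 0x7fff = 0xb42; word=0x1685
word = 0x1685 → little-endian bytes:
  [0]=0x85  [1]=0x16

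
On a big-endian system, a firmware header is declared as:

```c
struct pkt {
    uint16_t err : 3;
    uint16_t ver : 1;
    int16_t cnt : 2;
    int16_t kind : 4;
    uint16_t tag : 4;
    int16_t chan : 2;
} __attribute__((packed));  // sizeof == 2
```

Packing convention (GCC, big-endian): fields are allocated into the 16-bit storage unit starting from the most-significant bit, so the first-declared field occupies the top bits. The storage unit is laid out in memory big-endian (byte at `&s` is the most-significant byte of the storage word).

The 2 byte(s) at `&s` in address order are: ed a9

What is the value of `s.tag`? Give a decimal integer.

[0]=0xed [1]=0xa9 (big-endian) → word 0xeda9
err:3 @ bit 13 → (0xeda9>>13)&0x7 = 0x7
ver:1 @ bit 12 → (0xeda9>>12)&0x1 = 0x0
cnt:2 @ bit 10 → (0xeda9>>10)&0x3 = 0x3
kind:4 @ bit 6 → (0xeda9>>6)&0xf = 0x6
tag:4 @ bit 2 → (0xeda9>>2)&0xf = 0xa  ←
chan:2 @ bit 0 → (0xeda9>>0)&0x3 = 0x1

10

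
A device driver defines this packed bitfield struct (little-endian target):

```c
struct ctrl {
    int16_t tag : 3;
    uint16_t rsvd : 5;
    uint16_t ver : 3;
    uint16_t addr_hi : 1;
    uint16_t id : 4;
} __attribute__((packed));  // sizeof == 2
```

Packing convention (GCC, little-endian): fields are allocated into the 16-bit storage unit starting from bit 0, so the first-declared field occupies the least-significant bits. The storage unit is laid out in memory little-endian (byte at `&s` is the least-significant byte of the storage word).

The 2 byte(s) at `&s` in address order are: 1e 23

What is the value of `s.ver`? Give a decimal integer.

[0]=0x1e [1]=0x23 (little-endian) → word 0x231e
tag [0+:3] = (word>>0) & 0x7 = 6
rsvd [3+:5] = (word>>3) & 0x1f = 3
ver [8+:3] = (word>>8) & 0x7 = 3  ←
addr_hi [11+:1] = (word>>11) & 0x1 = 0
id [12+:4] = (word>>12) & 0xf = 2

3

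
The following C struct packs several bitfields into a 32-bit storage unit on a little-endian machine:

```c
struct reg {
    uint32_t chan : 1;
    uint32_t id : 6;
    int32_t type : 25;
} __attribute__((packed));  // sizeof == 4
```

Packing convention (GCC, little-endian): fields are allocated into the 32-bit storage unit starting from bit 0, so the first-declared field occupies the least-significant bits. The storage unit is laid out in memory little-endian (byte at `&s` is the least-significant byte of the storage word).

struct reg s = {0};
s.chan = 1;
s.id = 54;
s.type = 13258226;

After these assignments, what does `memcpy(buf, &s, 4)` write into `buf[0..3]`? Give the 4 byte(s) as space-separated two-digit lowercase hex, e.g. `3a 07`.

chan (1b) val=1 bits=0x1 at bit 0: 0x00000001
id (6b) val=54 bits=0x36 at bit 1: 0x0000006d
type (25b) val=13258226 bits=0xca4df2 at bit 7: 0x6526f96d
word = 0x6526f96d → little-endian bytes:
  [0]=0x6d  [1]=0xf9  [2]=0x26  [3]=0x65

6d f9 26 65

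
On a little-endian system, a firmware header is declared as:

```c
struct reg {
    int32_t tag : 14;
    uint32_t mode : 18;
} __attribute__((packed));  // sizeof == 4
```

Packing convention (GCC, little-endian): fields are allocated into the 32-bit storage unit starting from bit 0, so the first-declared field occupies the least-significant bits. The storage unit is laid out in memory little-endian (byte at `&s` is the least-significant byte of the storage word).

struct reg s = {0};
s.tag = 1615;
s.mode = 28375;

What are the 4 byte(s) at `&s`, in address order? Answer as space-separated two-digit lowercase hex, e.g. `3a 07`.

4f c6 b5 1b

tag (14b) val=1615 bits=0x64f at bit 0: 0x0000064f
mode (18b) val=28375 bits=0x6ed7 at bit 14: 0x1bb5c64f
word = 0x1bb5c64f → little-endian bytes:
  [0]=0x4f  [1]=0xc6  [2]=0xb5  [3]=0x1b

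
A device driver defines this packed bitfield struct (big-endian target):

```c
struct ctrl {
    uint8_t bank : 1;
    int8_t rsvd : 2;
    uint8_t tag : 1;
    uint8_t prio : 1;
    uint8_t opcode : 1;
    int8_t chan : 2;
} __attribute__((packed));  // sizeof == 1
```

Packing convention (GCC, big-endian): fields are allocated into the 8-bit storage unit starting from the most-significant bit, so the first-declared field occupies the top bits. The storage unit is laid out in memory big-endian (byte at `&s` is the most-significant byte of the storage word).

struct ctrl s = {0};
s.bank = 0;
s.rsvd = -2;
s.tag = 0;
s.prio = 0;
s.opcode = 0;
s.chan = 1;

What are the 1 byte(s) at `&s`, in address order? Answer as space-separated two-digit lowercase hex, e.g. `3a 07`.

41

[7+:1] bank=0 & 0x1 = 0x0; word=0x00
[5+:2] rsvd=-2 & 0x3 = 0x2; word=0x40
[4+:1] tag=0 & 0x1 = 0x0; word=0x40
[3+:1] prio=0 & 0x1 = 0x0; word=0x40
[2+:1] opcode=0 & 0x1 = 0x0; word=0x40
[0+:2] chan=1 & 0x3 = 0x1; word=0x41
word = 0x41 → big-endian bytes:
  [0]=0x41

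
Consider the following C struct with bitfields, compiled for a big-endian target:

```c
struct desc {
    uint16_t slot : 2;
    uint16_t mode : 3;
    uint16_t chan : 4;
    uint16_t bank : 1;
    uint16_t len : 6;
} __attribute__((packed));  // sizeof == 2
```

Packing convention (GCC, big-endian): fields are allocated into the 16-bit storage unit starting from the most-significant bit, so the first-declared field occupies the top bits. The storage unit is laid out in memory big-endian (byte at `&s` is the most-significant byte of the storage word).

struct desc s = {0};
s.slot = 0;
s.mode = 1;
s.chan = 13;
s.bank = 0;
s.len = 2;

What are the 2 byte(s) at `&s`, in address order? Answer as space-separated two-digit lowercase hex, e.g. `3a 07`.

[14+:2] slot=0 & 0x3 = 0x0; word=0x0000
[11+:3] mode=1 & 0x7 = 0x1; word=0x0800
[7+:4] chan=13 & 0xf = 0xd; word=0x0e80
[6+:1] bank=0 & 0x1 = 0x0; word=0x0e80
[0+:6] len=2 & 0x3f = 0x2; word=0x0e82
word = 0x0e82 → big-endian bytes:
  [0]=0x0e  [1]=0x82

0e 82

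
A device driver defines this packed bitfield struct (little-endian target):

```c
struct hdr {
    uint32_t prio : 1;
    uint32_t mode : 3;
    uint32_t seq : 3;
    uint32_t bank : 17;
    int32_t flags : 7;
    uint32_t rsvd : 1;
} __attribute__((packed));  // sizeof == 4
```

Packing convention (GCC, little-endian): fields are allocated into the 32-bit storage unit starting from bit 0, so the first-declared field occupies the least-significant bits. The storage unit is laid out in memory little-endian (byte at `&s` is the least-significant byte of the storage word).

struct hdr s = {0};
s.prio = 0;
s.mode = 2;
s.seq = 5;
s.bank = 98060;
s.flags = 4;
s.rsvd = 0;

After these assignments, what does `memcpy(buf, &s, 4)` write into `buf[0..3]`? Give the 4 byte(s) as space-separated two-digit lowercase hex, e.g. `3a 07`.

54 86 bf 04

prio (1b) val=0 bits=0x0 at bit 0: 0x00000000
mode (3b) val=2 bits=0x2 at bit 1: 0x00000004
seq (3b) val=5 bits=0x5 at bit 4: 0x00000054
bank (17b) val=98060 bits=0x17f0c at bit 7: 0x00bf8654
flags (7b) val=4 bits=0x4 at bit 24: 0x04bf8654
rsvd (1b) val=0 bits=0x0 at bit 31: 0x04bf8654
word = 0x04bf8654 → little-endian bytes:
  [0]=0x54  [1]=0x86  [2]=0xbf  [3]=0x04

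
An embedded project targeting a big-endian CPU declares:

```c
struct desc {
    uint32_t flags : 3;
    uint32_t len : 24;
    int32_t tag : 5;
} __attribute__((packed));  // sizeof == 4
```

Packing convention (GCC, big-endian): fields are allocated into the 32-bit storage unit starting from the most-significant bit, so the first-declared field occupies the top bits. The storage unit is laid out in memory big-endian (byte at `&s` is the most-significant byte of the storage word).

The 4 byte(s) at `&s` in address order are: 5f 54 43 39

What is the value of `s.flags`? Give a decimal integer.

[0]=0x5f [1]=0x54 [2]=0x43 [3]=0x39 (big-endian) → word 0x5f544339
flags:3 @ bit 29 → (0x5f544339>>29)&0x7 = 0x2  ←
len:24 @ bit 5 → (0x5f544339>>5)&0xffffff = 0xfaa219
tag:5 @ bit 0 → (0x5f544339>>0)&0x1f = 0x19

2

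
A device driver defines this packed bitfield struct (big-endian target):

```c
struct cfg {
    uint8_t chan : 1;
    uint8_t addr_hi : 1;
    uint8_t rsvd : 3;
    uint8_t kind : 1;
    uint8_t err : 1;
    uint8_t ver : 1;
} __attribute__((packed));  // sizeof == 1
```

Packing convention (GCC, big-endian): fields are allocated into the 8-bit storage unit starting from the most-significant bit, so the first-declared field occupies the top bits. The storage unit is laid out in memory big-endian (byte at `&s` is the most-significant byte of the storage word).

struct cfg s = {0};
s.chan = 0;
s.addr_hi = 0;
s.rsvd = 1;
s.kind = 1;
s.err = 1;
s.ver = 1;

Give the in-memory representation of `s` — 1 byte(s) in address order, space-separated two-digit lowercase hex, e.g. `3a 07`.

chan (1b) val=0 bits=0x0 at bit 7: 0x00
addr_hi (1b) val=0 bits=0x0 at bit 6: 0x00
rsvd (3b) val=1 bits=0x1 at bit 3: 0x08
kind (1b) val=1 bits=0x1 at bit 2: 0x0c
err (1b) val=1 bits=0x1 at bit 1: 0x0e
ver (1b) val=1 bits=0x1 at bit 0: 0x0f
word = 0x0f → big-endian bytes:
  [0]=0x0f

0f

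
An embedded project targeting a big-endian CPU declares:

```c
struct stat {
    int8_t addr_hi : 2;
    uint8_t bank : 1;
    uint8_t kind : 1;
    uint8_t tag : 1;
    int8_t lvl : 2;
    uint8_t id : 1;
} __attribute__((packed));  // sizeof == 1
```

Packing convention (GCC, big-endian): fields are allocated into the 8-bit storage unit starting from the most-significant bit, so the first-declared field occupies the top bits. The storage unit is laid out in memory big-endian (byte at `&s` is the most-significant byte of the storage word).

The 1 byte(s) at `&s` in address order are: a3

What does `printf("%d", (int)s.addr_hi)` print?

-2

[0]=0xa3 (big-endian) → word 0xa3
addr_hi:2 @ bit 6 → (0xa3>>6)&0x3 = 0x2  ←
bank:1 @ bit 5 → (0xa3>>5)&0x1 = 0x1
kind:1 @ bit 4 → (0xa3>>4)&0x1 = 0x0
tag:1 @ bit 3 → (0xa3>>3)&0x1 = 0x0
lvl:2 @ bit 1 → (0xa3>>1)&0x3 = 0x1
id:1 @ bit 0 → (0xa3>>0)&0x1 = 0x1
addr_hi signed 2b, MSB=1: 2 - 4 = -2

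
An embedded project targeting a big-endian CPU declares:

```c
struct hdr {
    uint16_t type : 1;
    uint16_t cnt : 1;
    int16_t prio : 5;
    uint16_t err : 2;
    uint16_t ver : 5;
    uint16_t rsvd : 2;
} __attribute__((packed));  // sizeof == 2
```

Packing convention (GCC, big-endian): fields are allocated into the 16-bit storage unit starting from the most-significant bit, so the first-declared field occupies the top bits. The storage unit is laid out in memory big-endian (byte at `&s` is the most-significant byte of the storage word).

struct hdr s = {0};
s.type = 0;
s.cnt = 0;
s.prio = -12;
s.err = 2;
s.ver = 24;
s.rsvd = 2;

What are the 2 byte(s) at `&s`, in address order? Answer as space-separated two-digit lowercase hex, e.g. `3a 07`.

type (1b) val=0 bits=0x0 at bit 15: 0x0000
cnt (1b) val=0 bits=0x0 at bit 14: 0x0000
prio (5b) val=-12 bits=0x14 at bit 9: 0x2800
err (2b) val=2 bits=0x2 at bit 7: 0x2900
ver (5b) val=24 bits=0x18 at bit 2: 0x2960
rsvd (2b) val=2 bits=0x2 at bit 0: 0x2962
word = 0x2962 → big-endian bytes:
  [0]=0x29  [1]=0x62

29 62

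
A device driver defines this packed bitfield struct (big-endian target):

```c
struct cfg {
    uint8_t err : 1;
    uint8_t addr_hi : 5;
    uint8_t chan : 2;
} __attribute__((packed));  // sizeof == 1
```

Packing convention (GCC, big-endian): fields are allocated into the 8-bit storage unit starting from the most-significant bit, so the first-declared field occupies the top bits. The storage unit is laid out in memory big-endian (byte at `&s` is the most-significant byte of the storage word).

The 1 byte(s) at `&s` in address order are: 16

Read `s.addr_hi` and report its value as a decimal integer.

5

[0]=0x16 (big-endian) → word 0x16
err [7+:1] = (word>>7) & 0x1 = 0
addr_hi [2+:5] = (word>>2) & 0x1f = 5  ←
chan [0+:2] = (word>>0) & 0x3 = 2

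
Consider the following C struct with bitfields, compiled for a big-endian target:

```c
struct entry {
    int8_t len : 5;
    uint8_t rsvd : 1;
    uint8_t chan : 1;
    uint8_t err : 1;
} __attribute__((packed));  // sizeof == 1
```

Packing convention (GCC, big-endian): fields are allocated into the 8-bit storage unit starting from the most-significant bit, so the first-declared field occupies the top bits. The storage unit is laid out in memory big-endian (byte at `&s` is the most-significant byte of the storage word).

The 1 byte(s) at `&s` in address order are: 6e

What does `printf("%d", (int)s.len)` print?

[0]=0x6e (big-endian) → word 0x6e
len:5 @ bit 3 → (0x6e>>3)&0x1f = 0xd  ←
rsvd:1 @ bit 2 → (0x6e>>2)&0x1 = 0x1
chan:1 @ bit 1 → (0x6e>>1)&0x1 = 0x1
err:1 @ bit 0 → (0x6e>>0)&0x1 = 0x0
len signed 5b, MSB=0: value = 13

13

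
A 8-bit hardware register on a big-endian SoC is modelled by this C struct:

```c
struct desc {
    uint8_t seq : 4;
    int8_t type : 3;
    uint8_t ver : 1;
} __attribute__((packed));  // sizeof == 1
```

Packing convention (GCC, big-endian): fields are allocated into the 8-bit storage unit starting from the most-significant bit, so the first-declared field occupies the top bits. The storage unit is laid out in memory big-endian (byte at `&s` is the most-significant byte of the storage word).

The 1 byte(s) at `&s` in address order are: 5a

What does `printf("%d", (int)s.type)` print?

[0]=0x5a (big-endian) → word 0x5a
seq [4+:4] = (word>>4) & 0xf = 5
type [1+:3] = (word>>1) & 0x7 = 5  ←
ver [0+:1] = (word>>0) & 0x1 = 0
type signed 3b, MSB=1: 5 - 8 = -3

-3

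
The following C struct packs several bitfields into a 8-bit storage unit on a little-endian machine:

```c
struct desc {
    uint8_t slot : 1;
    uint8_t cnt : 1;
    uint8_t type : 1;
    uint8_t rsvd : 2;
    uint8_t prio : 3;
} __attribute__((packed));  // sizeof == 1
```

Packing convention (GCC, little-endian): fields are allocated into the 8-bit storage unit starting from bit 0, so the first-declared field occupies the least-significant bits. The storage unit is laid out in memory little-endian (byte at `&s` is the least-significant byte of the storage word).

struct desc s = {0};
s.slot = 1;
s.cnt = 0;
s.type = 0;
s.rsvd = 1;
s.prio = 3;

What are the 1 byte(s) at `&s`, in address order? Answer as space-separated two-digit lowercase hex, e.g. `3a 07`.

69

[0+:1] slot=1 & 0x1 = 0x1; word=0x01
[1+:1] cnt=0 & 0x1 = 0x0; word=0x01
[2+:1] type=0 & 0x1 = 0x0; word=0x01
[3+:2] rsvd=1 & 0x3 = 0x1; word=0x09
[5+:3] prio=3 & 0x7 = 0x3; word=0x69
word = 0x69 → little-endian bytes:
  [0]=0x69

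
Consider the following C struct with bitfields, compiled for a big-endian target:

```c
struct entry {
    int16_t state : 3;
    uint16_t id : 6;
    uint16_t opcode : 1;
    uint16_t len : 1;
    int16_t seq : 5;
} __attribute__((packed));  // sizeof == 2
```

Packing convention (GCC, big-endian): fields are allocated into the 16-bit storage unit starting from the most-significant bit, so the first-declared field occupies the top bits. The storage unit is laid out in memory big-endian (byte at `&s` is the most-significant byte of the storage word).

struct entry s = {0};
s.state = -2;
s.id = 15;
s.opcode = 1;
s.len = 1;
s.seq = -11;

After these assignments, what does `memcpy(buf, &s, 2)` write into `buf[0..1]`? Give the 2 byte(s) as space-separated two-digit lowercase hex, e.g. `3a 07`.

c7 f5

[13+:3] state=-2 & 0x7 = 0x6; word=0xc000
[7+:6] id=15 & 0x3f = 0xf; word=0xc780
[6+:1] opcode=1 & 0x1 = 0x1; word=0xc7c0
[5+:1] len=1 & 0x1 = 0x1; word=0xc7e0
[0+:5] seq=-11 & 0x1f = 0x15; word=0xc7f5
word = 0xc7f5 → big-endian bytes:
  [0]=0xc7  [1]=0xf5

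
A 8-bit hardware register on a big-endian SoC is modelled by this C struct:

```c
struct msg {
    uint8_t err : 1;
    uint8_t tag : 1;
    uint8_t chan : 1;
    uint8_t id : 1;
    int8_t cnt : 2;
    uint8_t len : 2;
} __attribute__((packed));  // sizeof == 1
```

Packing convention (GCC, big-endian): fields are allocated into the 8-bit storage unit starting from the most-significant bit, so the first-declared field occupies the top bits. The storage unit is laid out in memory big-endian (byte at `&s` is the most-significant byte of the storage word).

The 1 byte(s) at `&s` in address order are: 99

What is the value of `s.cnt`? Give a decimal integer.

[0]=0x99 (big-endian) → word 0x99
err:1 @ bit 7 → (0x99>>7)&0x1 = 0x1
tag:1 @ bit 6 → (0x99>>6)&0x1 = 0x0
chan:1 @ bit 5 → (0x99>>5)&0x1 = 0x0
id:1 @ bit 4 → (0x99>>4)&0x1 = 0x1
cnt:2 @ bit 2 → (0x99>>2)&0x3 = 0x2  ←
len:2 @ bit 0 → (0x99>>0)&0x3 = 0x1
cnt signed 2b, MSB=1: 2 - 4 = -2

-2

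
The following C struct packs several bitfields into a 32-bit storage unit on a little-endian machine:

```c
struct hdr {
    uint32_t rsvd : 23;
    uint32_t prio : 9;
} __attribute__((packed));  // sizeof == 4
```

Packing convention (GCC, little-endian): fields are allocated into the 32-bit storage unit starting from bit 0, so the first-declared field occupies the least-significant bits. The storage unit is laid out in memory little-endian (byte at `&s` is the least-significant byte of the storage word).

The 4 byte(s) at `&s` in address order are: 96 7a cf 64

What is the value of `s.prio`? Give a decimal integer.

[0]=0x96 [1]=0x7a [2]=0xcf [3]=0x64 (little-endian) → word 0x64cf7a96
rsvd:23 @ bit 0 → (0x64cf7a96>>0)&0x7fffff = 0x4f7a96
prio:9 @ bit 23 → (0x64cf7a96>>23)&0x1ff = 0xc9  ←

201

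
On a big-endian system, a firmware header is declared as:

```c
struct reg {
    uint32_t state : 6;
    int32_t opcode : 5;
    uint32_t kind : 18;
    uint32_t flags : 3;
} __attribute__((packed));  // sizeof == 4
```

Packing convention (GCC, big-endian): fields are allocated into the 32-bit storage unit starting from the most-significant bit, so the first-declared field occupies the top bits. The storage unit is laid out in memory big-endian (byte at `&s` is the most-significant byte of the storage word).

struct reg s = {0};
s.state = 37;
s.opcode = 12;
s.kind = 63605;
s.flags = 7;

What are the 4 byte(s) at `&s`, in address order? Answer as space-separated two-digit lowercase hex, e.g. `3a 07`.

95 87 c3 af

[26+:6] state=37 & 0x3f = 0x25; word=0x94000000
[21+:5] opcode=12 & 0x1f = 0xc; word=0x95800000
[3+:18] kind=63605 & 0x3ffff = 0xf875; word=0x9587c3a8
[0+:3] flags=7 & 0x7 = 0x7; word=0x9587c3af
word = 0x9587c3af → big-endian bytes:
  [0]=0x95  [1]=0x87  [2]=0xc3  [3]=0xaf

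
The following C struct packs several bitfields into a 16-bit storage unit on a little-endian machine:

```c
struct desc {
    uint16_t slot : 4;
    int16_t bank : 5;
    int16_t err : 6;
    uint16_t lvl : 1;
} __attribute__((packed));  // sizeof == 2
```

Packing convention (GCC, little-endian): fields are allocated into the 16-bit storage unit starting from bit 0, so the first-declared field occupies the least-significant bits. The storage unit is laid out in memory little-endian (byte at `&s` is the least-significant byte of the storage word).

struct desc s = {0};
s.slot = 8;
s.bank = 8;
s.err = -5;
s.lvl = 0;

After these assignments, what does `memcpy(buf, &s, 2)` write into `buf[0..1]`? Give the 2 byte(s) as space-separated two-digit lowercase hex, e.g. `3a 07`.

[0+:4] slot=8 & 0xf = 0x8; word=0x0008
[4+:5] bank=8 & 0x1f = 0x8; word=0x0088
[9+:6] err=-5 & 0x3f = 0x3b; word=0x7688
[15+:1] lvl=0 & 0x1 = 0x0; word=0x7688
word = 0x7688 → little-endian bytes:
  [0]=0x88  [1]=0x76

88 76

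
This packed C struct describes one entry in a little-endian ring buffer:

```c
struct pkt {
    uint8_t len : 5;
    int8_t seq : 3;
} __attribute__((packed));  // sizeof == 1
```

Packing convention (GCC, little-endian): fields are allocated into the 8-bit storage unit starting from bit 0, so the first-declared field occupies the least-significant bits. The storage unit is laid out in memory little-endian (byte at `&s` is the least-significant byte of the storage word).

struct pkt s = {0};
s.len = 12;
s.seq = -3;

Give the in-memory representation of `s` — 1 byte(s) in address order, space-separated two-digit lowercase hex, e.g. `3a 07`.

[0+:5] len=12 & 0x1f = 0xc; word=0x0c
[5+:3] seq=-3 & 0x7 = 0x5; word=0xac
word = 0xac → little-endian bytes:
  [0]=0xac

ac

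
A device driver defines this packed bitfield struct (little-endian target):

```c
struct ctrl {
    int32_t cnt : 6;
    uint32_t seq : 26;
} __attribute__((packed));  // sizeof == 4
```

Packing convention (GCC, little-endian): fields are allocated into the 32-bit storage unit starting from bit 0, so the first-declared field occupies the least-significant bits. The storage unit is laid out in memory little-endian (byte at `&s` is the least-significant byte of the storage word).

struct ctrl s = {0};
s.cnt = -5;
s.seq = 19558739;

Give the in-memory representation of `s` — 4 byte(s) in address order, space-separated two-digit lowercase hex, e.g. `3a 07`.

[0+:6] cnt=-5 & 0x3f = 0x3b; word=0x0000003b
[6+:26] seq=19558739 & 0x3ffffff = 0x12a7153; word=0x4a9c54fb
word = 0x4a9c54fb → little-endian bytes:
  [0]=0xfb  [1]=0x54  [2]=0x9c  [3]=0x4a

fb 54 9c 4a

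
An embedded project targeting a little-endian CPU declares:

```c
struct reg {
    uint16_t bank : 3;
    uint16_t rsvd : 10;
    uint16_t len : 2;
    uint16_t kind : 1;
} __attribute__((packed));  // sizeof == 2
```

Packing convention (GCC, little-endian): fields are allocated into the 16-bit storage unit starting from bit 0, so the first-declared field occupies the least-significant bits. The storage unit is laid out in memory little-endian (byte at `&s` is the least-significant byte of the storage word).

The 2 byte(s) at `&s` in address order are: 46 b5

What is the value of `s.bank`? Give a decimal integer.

[0]=0x46 [1]=0xb5 (little-endian) → word 0xb546
bank [0+:3] = (word>>0) & 0x7 = 6  ←
rsvd [3+:10] = (word>>3) & 0x3ff = 680
len [13+:2] = (word>>13) & 0x3 = 1
kind [15+:1] = (word>>15) & 0x1 = 1

6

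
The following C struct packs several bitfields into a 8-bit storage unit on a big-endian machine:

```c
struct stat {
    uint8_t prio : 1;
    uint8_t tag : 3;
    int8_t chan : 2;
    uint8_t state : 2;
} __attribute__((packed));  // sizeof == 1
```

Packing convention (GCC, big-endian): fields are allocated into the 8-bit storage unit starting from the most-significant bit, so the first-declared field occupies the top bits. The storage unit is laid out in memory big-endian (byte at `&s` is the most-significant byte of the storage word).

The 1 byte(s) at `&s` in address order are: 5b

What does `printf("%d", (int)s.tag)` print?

[0]=0x5b (big-endian) → word 0x5b
prio:1 @ bit 7 → (0x5b>>7)&0x1 = 0x0
tag:3 @ bit 4 → (0x5b>>4)&0x7 = 0x5  ←
chan:2 @ bit 2 → (0x5b>>2)&0x3 = 0x2
state:2 @ bit 0 → (0x5b>>0)&0x3 = 0x3

5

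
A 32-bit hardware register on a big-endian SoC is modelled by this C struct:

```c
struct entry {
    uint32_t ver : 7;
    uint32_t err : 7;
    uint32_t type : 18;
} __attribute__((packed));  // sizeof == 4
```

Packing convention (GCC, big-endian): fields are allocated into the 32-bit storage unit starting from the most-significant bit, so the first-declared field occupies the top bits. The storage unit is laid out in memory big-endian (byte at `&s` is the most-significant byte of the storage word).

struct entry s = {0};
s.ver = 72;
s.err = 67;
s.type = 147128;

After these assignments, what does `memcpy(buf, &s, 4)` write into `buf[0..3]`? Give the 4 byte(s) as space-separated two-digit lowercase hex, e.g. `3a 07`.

91 0e 3e b8

ver (7b) val=72 bits=0x48 at bit 25: 0x90000000
err (7b) val=67 bits=0x43 at bit 18: 0x910c0000
type (18b) val=147128 bits=0x23eb8 at bit 0: 0x910e3eb8
word = 0x910e3eb8 → big-endian bytes:
  [0]=0x91  [1]=0x0e  [2]=0x3e  [3]=0xb8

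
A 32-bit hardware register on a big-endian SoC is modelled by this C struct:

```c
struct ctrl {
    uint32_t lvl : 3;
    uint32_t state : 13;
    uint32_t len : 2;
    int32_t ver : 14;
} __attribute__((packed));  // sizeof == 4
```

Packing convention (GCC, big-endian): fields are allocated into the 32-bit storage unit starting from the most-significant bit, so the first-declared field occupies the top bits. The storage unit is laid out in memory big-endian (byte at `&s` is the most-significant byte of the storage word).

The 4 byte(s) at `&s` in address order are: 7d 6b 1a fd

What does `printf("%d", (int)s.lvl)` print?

[0]=0x7d [1]=0x6b [2]=0x1a [3]=0xfd (big-endian) → word 0x7d6b1afd
lvl [29+:3] = (word>>29) & 0x7 = 3  ←
state [16+:13] = (word>>16) & 0x1fff = 7531
len [14+:2] = (word>>14) & 0x3 = 0
ver [0+:14] = (word>>0) & 0x3fff = 6909

3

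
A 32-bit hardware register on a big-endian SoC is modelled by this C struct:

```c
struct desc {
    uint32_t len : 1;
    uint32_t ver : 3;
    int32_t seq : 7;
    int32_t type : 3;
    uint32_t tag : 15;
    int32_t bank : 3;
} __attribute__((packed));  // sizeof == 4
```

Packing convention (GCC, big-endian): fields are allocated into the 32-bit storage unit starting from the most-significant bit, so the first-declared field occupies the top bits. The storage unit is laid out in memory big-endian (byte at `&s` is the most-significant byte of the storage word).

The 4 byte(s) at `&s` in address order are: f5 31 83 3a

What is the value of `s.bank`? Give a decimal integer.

2

[0]=0xf5 [1]=0x31 [2]=0x83 [3]=0x3a (big-endian) → word 0xf531833a
len [31+:1] = (word>>31) & 0x1 = 1
ver [28+:3] = (word>>28) & 0x7 = 7
seq [21+:7] = (word>>21) & 0x7f = 41
type [18+:3] = (word>>18) & 0x7 = 4
tag [3+:15] = (word>>3) & 0x7fff = 12391
bank [0+:3] = (word>>0) & 0x7 = 2  ←
bank signed 3b, MSB=0: value = 2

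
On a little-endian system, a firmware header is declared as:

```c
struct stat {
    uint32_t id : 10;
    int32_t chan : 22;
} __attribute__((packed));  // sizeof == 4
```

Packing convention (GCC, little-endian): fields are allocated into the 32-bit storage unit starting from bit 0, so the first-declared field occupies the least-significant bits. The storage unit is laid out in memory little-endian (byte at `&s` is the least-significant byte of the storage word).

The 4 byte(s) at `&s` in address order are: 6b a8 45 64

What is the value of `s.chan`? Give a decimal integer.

[0]=0x6b [1]=0xa8 [2]=0x45 [3]=0x64 (little-endian) → word 0x6445a86b
id:10 @ bit 0 → (0x6445a86b>>0)&0x3ff = 0x6b
chan:22 @ bit 10 → (0x6445a86b>>10)&0x3fffff = 0x19116a  ←
chan signed 22b, MSB=0: value = 1642858

1642858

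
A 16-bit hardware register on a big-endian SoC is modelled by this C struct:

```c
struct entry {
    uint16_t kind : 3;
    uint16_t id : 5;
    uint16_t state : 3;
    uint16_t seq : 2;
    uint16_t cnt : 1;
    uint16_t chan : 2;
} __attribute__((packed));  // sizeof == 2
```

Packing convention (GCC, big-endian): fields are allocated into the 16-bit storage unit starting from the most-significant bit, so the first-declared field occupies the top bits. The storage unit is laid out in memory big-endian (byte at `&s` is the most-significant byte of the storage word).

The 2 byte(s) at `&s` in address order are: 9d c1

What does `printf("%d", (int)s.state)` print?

6

[0]=0x9d [1]=0xc1 (big-endian) → word 0x9dc1
kind:3 @ bit 13 → (0x9dc1>>13)&0x7 = 0x4
id:5 @ bit 8 → (0x9dc1>>8)&0x1f = 0x1d
state:3 @ bit 5 → (0x9dc1>>5)&0x7 = 0x6  ←
seq:2 @ bit 3 → (0x9dc1>>3)&0x3 = 0x0
cnt:1 @ bit 2 → (0x9dc1>>2)&0x1 = 0x0
chan:2 @ bit 0 → (0x9dc1>>0)&0x3 = 0x1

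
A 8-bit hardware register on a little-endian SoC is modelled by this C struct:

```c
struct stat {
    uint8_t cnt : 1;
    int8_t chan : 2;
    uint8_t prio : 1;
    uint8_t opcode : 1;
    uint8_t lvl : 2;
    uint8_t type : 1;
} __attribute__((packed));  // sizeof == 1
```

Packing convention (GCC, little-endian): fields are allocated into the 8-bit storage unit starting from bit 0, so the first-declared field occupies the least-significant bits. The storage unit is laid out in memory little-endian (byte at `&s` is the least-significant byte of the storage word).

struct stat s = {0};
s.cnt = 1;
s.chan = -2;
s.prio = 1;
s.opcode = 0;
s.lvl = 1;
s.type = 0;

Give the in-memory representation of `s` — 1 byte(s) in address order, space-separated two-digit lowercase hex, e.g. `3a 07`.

cnt:1 = 1 → 0x1 << 0 → word 0x01
chan:2 = -2 → 0x2 << 1 → word 0x05
prio:1 = 1 → 0x1 << 3 → word 0x0d
opcode:1 = 0 → 0x0 << 4 → word 0x0d
lvl:2 = 1 → 0x1 << 5 → word 0x2d
type:1 = 0 → 0x0 << 7 → word 0x2d
word = 0x2d → little-endian bytes:
  [0]=0x2d

2d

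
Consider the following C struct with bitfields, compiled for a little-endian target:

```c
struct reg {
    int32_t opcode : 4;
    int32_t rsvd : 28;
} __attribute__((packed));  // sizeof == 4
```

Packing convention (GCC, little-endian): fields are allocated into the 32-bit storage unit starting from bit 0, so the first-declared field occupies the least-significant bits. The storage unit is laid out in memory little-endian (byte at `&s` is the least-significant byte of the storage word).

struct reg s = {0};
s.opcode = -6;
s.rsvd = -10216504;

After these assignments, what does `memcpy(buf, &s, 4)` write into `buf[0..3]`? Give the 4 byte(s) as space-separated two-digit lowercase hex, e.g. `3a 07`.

8a bc 41 f6

opcode:4 = -6 → 0xa << 0 → word 0x0000000a
rsvd:28 = -10216504 → 0xf641bc8 << 4 → word 0xf641bc8a
word = 0xf641bc8a → little-endian bytes:
  [0]=0x8a  [1]=0xbc  [2]=0x41  [3]=0xf6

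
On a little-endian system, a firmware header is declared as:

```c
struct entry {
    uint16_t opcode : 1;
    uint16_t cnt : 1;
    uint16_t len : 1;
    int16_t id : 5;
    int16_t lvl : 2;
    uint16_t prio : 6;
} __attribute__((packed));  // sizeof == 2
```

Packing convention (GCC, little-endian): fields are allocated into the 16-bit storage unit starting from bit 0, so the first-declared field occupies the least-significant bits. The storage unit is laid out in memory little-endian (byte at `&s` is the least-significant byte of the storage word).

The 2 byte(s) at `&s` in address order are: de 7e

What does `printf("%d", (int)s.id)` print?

-5

[0]=0xde [1]=0x7e (little-endian) → word 0x7ede
opcode:1 @ bit 0 → (0x7ede>>0)&0x1 = 0x0
cnt:1 @ bit 1 → (0x7ede>>1)&0x1 = 0x1
len:1 @ bit 2 → (0x7ede>>2)&0x1 = 0x1
id:5 @ bit 3 → (0x7ede>>3)&0x1f = 0x1b  ←
lvl:2 @ bit 8 → (0x7ede>>8)&0x3 = 0x2
prio:6 @ bit 10 → (0x7ede>>10)&0x3f = 0x1f
id signed 5b, MSB=1: 27 - 32 = -5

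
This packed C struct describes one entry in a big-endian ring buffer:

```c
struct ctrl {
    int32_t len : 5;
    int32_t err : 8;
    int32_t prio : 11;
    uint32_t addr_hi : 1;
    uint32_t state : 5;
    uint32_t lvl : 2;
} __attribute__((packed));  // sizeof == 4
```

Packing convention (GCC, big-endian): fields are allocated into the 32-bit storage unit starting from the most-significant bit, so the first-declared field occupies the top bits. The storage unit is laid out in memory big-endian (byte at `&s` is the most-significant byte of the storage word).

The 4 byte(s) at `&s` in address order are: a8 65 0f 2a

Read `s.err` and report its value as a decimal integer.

12

[0]=0xa8 [1]=0x65 [2]=0x0f [3]=0x2a (big-endian) → word 0xa8650f2a
len:5 @ bit 27 → (0xa8650f2a>>27)&0x1f = 0x15
err:8 @ bit 19 → (0xa8650f2a>>19)&0xff = 0xc  ←
prio:11 @ bit 8 → (0xa8650f2a>>8)&0x7ff = 0x50f
addr_hi:1 @ bit 7 → (0xa8650f2a>>7)&0x1 = 0x0
state:5 @ bit 2 → (0xa8650f2a>>2)&0x1f = 0xa
lvl:2 @ bit 0 → (0xa8650f2a>>0)&0x3 = 0x2
err signed 8b, MSB=0: value = 12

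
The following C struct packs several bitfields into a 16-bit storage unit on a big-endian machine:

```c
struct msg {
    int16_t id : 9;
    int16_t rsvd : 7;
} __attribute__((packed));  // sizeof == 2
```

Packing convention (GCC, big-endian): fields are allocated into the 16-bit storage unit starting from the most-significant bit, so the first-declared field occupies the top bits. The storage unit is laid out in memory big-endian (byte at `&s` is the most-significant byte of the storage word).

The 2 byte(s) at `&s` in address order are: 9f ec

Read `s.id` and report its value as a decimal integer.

-193

[0]=0x9f [1]=0xec (big-endian) → word 0x9fec
id:9 @ bit 7 → (0x9fec>>7)&0x1ff = 0x13f  ←
rsvd:7 @ bit 0 → (0x9fec>>0)&0x7f = 0x6c
id signed 9b, MSB=1: 319 - 512 = -193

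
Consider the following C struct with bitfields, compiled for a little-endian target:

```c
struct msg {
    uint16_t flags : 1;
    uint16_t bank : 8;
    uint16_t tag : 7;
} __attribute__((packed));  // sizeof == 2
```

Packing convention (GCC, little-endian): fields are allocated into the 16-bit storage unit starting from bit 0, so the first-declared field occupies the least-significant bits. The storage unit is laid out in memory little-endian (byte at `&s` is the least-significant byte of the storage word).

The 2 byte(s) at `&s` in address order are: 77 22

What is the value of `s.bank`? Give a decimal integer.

59

[0]=0x77 [1]=0x22 (little-endian) → word 0x2277
flags [0+:1] = (word>>0) & 0x1 = 1
bank [1+:8] = (word>>1) & 0xff = 59  ←
tag [9+:7] = (word>>9) & 0x7f = 17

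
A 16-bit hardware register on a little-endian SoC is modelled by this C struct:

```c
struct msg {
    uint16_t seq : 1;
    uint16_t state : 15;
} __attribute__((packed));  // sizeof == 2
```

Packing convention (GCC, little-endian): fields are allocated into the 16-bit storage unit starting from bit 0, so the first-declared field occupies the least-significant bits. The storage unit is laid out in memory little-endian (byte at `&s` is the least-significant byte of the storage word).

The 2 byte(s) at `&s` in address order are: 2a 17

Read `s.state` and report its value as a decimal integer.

[0]=0x2a [1]=0x17 (little-endian) → word 0x172a
seq:1 @ bit 0 → (0x172a>>0)&0x1 = 0x0
state:15 @ bit 1 → (0x172a>>1)&0x7fff = 0xb95  ←

2965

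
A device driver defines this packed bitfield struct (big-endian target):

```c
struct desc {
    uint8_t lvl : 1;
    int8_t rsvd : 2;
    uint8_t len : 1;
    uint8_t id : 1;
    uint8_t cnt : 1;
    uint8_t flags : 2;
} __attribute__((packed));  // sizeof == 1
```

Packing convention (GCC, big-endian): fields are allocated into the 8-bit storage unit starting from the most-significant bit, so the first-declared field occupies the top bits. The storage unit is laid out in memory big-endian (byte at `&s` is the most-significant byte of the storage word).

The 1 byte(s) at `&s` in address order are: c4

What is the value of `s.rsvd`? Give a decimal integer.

-2

[0]=0xc4 (big-endian) → word 0xc4
lvl [7+:1] = (word>>7) & 0x1 = 1
rsvd [5+:2] = (word>>5) & 0x3 = 2  ←
len [4+:1] = (word>>4) & 0x1 = 0
id [3+:1] = (word>>3) & 0x1 = 0
cnt [2+:1] = (word>>2) & 0x1 = 1
flags [0+:2] = (word>>0) & 0x3 = 0
rsvd signed 2b, MSB=1: 2 - 4 = -2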